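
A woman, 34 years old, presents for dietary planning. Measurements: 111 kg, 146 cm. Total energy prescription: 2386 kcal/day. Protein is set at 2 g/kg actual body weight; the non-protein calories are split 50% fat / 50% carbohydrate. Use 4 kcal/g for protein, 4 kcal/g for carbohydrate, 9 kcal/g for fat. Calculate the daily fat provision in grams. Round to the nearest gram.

83 g/day

Protein = 2 × 111 = 222 g → 222 × 4 = 888 kcal.
Non-protein calories = 2386 − 888 = 1498 kcal.
Fat: 50% × 1498 = 749 kcal; carbohydrate: 749 kcal.
Fat: 749 kcal ÷ 9 kcal/g = 83.2222 g.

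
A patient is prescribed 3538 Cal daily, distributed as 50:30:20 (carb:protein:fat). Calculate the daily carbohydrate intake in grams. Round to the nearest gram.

Carbohydrate energy = 50% × 3538 = 1769 kcal.
At 4 kcal/g: 1769 ÷ 4 = 442.25 g.

442 g/day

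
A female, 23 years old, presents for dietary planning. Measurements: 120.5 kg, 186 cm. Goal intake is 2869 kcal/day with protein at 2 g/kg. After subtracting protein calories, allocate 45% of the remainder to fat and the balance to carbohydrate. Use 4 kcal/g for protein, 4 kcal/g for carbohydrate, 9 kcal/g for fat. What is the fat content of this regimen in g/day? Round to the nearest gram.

Protein = 2 × 120.5 = 241 g → 241 × 4 = 964 kcal.
Non-protein calories = 2869 − 964 = 1905 kcal.
Fat: 45% × 1905 = 857.25 kcal; carbohydrate: 1047.75 kcal.
Fat: 857.25 kcal ÷ 9 kcal/g = 95.25 g.

95 g/day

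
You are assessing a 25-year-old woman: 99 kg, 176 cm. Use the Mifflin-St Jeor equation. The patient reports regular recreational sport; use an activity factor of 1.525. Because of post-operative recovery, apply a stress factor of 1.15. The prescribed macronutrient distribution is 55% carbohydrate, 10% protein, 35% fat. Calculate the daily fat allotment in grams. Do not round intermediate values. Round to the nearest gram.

123 g/day

Mifflin-St Jeor (female): BMR = 10(99) + 6.25(176) − 5(25) − 161 = 990 + 1100 − 125 − 161 = 1804 kcal/day.
TEE = 1804 × 1.525 = 2751.1 kcal/day.
With stress factor 1.15: 2751.1 × 1.15 = 3163.765 kcal/day.
Fat energy = 35% × 3163.765 = 1107.3178 kcal.
Fat = 1107.3178 ÷ 9 kcal/g = 123.0353 g.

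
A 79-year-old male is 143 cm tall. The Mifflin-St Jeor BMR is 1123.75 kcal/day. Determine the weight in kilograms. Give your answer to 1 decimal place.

62.0 kg

1123.75 = 10·W + 6.25(143) − 5(79) + 5
10·W = 1123.75 − 503.75 = 620, so W = 62 kg.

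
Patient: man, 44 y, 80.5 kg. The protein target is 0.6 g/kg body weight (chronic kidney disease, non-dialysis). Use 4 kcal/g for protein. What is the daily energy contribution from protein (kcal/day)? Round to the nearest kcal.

Protein = 0.6 g/kg × 80.5 kg = 48.3 g/day.
Protein energy = 48.3 g × 4 kcal/g = 193.2 kcal/day.

193 kcal/day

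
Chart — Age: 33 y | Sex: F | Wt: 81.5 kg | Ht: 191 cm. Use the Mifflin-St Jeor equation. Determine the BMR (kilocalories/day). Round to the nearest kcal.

1683 kilocalories/day

Mifflin-St Jeor (female): BMR = 10(81.5) + 6.25(191) − 5(33) − 161 = 815 + 1193.75 − 165 − 161 = 1682.75 kcal/day.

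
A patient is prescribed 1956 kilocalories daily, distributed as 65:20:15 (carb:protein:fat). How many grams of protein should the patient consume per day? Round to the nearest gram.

Protein energy = 20% × 1956 = 391.2 kcal.
At 4 kcal/g: 391.2 ÷ 4 = 97.8 g.

98 g/day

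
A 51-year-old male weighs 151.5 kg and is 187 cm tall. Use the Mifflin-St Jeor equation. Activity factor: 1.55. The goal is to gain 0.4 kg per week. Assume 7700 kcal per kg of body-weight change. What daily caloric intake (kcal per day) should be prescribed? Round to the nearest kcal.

Mifflin-St Jeor (male): BMR = 10(151.5) + 6.25(187) − 5(51) + 5 = 1515 + 1168.75 − 255 + 5 = 2433.75 kcal/day.
TEE = 2433.75 × 1.55 = 3772.3125 kcal/day.
Required daily surplus = 0.4 × 7700 ÷ 7 = 440 kcal/day.
Target intake = 3772.3125 + 440 = 4212.3125 kcal/day.

4212 kcal per day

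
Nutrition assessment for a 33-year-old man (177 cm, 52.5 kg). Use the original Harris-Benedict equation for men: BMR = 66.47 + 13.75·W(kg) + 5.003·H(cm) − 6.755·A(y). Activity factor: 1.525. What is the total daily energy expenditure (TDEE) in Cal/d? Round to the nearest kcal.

2213 Cal/d

Harris-Benedict: BMR = 66.47 + 13.75(52.5) + 5.003(177) − 6.755(33) = 1450.961 kcal/day.
TEE = BMR × activity factor = 1450.961 × 1.525 = 2212.7155 kcal/day.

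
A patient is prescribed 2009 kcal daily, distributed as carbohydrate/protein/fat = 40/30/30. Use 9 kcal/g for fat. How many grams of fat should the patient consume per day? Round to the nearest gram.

67 g/day

Fat energy = 30% × 2009 = 602.7 kcal.
At 9 kcal/g: 602.7 ÷ 9 = 66.9667 g.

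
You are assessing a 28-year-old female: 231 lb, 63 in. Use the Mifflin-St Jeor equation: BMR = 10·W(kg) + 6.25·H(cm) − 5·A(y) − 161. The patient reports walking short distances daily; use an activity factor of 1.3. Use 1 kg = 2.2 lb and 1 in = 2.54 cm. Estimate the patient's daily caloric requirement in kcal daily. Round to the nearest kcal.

Convert to metric: weight = 231 ÷ 2.2 = 105 kg; height = 63 × 2.54 = 160.02 cm.
Mifflin-St Jeor (female): BMR = 10(105) + 6.25(160.02) − 5(28) − 161 = 1050 + 1000.125 − 140 − 161 = 1749.125 kcal/day.
TEE = BMR × activity factor = 1749.125 × 1.3 = 2273.8625 kcal/day.

2274 kcal daily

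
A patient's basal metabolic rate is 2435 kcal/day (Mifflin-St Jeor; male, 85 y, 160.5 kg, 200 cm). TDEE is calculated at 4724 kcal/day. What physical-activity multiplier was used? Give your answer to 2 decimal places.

Activity factor = TEE ÷ BMR = 4724 ÷ 2435 = 1.94.

1.94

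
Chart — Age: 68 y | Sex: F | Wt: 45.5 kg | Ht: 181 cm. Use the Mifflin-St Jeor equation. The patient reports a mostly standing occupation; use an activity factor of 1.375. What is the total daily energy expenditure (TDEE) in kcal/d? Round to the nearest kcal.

1492 kcal/d

Mifflin-St Jeor (female): BMR = 10(45.5) + 6.25(181) − 5(68) − 161 = 455 + 1131.25 − 340 − 161 = 1085.25 kcal/day.
TEE = BMR × activity factor = 1085.25 × 1.375 = 1492.2188 kcal/day.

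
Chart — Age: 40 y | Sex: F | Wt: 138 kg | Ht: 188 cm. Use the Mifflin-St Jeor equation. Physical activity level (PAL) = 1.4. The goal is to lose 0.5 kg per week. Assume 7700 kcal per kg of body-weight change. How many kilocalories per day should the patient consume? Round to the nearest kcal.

Mifflin-St Jeor (female): BMR = 10(138) + 6.25(188) − 5(40) − 161 = 1380 + 1175 − 200 − 161 = 2194 kcal/day.
TEE = 2194 × 1.4 = 3071.6 kcal/day.
Required daily deficit = 0.5 × 7700 ÷ 7 = 550 kcal/day.
Target intake = 3071.6 − 550 = 2521.6 kcal/day.

2522 kilocalories per day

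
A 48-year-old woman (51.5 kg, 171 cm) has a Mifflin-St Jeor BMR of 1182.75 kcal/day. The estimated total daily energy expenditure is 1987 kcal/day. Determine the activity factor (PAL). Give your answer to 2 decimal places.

1.68

Activity factor = TEE ÷ BMR = 1987 ÷ 1182.75 = 1.68.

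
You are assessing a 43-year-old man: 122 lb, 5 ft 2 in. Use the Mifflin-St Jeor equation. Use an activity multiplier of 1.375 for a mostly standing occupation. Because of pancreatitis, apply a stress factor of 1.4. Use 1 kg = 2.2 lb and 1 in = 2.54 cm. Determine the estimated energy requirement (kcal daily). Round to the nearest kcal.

Convert to metric: weight = 122 ÷ 2.2 = 55.4545 kg; height = (5×12 + 2) × 2.54 = 62 × 2.54 = 157.48 cm.
Mifflin-St Jeor (male): BMR = 10(55.4545) + 6.25(157.48) − 5(43) + 5 = 554.5455 + 984.25 − 215 + 5 = 1328.7955 kcal/day.
TEE = BMR × activity factor = 1328.7955 × 1.375 = 1827.0937 kcal/day.
Apply stress factor: 1827.0937 × 1.4 = 2557.9312 kcal/day.

2558 kcal daily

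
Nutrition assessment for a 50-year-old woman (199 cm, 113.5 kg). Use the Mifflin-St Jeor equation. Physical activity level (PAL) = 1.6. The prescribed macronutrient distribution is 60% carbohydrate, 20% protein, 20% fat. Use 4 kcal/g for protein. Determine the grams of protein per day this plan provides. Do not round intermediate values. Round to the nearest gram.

157 g/day

Mifflin-St Jeor (female): BMR = 10(113.5) + 6.25(199) − 5(50) − 161 = 1135 + 1243.75 − 250 − 161 = 1967.75 kcal/day.
TEE = 1967.75 × 1.6 = 3148.4 kcal/day.
Protein energy = 20% × 3148.4 = 629.68 kcal.
Protein = 629.68 ÷ 4 kcal/g = 157.42 g.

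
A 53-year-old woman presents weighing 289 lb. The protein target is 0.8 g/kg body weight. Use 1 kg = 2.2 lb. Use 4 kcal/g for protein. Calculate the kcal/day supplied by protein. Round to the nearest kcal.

420 kcal/day

Weight in kg = 289 ÷ 2.2 = 131.3636 kg.
Protein = 0.8 g/kg × 131.3636 kg = 105.0909 g/day.
Protein energy = 105.0909 g × 4 kcal/g = 420.3636 kcal/day.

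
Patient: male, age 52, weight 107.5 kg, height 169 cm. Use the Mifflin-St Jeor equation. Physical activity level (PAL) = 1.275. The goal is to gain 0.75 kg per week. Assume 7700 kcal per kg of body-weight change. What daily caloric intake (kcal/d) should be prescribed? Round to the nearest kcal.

3217 kcal/d

Mifflin-St Jeor (male): BMR = 10(107.5) + 6.25(169) − 5(52) + 5 = 1075 + 1056.25 − 260 + 5 = 1876.25 kcal/day.
TEE = 1876.25 × 1.275 = 2392.2188 kcal/day.
Required daily surplus = 0.75 × 7700 ÷ 7 = 825 kcal/day.
Target intake = 2392.2188 + 825 = 3217.2188 kcal/day.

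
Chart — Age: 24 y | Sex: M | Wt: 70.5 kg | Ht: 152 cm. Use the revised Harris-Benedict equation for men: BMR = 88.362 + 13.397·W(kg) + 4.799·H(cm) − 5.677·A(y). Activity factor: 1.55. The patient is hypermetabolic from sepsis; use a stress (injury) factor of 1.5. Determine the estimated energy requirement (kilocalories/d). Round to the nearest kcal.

Harris-Benedict: BMR = 88.362 + 13.397(70.5) + 4.799(152) − 5.677(24) = 1626.0505 kcal/day.
TEE = BMR × activity factor = 1626.0505 × 1.55 = 2520.3783 kcal/day.
Apply stress factor: 2520.3783 × 1.5 = 3780.5674 kcal/day.

3781 kilocalories/d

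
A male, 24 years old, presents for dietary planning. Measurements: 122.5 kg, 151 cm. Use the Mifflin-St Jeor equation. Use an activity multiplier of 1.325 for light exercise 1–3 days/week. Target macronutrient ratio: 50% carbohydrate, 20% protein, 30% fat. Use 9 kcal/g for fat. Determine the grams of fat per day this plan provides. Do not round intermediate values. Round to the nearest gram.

Mifflin-St Jeor (male): BMR = 10(122.5) + 6.25(151) − 5(24) + 5 = 1225 + 943.75 − 120 + 5 = 2053.75 kcal/day.
TEE = 2053.75 × 1.325 = 2721.2188 kcal/day.
Fat energy = 30% × 2721.2188 = 816.3656 kcal.
Fat = 816.3656 ÷ 9 kcal/g = 90.7073 g.

91 g/day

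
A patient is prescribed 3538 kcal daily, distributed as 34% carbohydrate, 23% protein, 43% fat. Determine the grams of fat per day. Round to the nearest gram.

Fat energy = 43% × 3538 = 1521.34 kcal.
At 9 kcal/g: 1521.34 ÷ 9 = 169.0378 g.

169 g/day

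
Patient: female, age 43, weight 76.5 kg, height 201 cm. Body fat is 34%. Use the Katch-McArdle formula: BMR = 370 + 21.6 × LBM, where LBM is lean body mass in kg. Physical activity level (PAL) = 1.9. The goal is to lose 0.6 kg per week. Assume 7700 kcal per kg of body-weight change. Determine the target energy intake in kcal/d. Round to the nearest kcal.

LBM = 76.5 × (1 − 0.34) = 50.49 kg. Katch-McArdle: BMR = 370 + 21.6 × 50.49 = 1460.584 kcal/day.
TEE = 1460.584 × 1.9 = 2775.1096 kcal/day.
Required daily deficit = 0.6 × 7700 ÷ 7 = 660 kcal/day.
Target intake = 2775.1096 − 660 = 2115.1096 kcal/day.

2115 kcal/d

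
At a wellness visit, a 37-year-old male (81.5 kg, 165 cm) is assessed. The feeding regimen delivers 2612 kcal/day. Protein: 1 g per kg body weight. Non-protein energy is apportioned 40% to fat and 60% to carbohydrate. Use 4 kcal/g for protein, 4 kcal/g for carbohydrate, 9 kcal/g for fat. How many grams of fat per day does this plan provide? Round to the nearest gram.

102 g/day

Protein = 1 × 81.5 = 81.5 g → 81.5 × 4 = 326 kcal.
Non-protein calories = 2612 − 326 = 2286 kcal.
Fat: 40% × 2286 = 914.4 kcal; carbohydrate: 1371.6 kcal.
Fat: 914.4 kcal ÷ 9 kcal/g = 101.6 g.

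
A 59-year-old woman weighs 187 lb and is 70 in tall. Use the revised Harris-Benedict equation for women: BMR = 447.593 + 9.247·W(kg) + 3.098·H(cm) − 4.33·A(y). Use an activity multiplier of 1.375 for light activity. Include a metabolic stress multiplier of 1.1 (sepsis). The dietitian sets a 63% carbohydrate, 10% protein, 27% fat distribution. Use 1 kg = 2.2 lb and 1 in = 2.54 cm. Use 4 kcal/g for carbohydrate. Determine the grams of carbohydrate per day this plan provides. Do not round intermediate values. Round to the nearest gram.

364 g/day

Convert to metric: weight = 187 ÷ 2.2 = 85 kg; height = 70 × 2.54 = 177.8 cm.
Harris-Benedict: BMR = 447.593 + 9.247(85) + 3.098(177.8) − 4.33(59) = 1528.9424 kcal/day.
TEE = 1528.9424 × 1.375 = 2102.2958 kcal/day.
With stress factor 1.1: 2102.2958 × 1.1 = 2312.5254 kcal/day.
Carbohydrate energy = 63% × 2312.5254 = 1456.891 kcal.
Carbohydrate = 1456.891 ÷ 4 kcal/g = 364.2227 g.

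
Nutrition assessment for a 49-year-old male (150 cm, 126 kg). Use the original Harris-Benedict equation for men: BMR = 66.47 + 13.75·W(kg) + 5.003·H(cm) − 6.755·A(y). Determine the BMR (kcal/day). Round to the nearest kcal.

2218 kcal/day

Harris-Benedict: BMR = 66.47 + 13.75(126) + 5.003(150) − 6.755(49) = 2218.425 kcal/day.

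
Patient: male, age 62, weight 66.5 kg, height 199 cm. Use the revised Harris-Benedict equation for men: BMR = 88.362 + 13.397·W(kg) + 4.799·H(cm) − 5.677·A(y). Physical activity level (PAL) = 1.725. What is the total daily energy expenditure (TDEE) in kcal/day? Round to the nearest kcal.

2729 kcal/day

Harris-Benedict: BMR = 88.362 + 13.397(66.5) + 4.799(199) − 5.677(62) = 1582.2895 kcal/day.
TEE = BMR × activity factor = 1582.2895 × 1.725 = 2729.4494 kcal/day.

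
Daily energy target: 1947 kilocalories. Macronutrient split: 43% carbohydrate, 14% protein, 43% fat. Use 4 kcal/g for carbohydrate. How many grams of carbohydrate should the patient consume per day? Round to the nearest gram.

209 g/day

Carbohydrate energy = 43% × 1947 = 837.21 kcal.
At 4 kcal/g: 837.21 ÷ 4 = 209.3025 g.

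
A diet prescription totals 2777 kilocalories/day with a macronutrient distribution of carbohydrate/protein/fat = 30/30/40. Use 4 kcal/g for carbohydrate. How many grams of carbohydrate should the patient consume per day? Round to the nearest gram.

208 g/day

Carbohydrate energy = 30% × 2777 = 833.1 kcal.
At 4 kcal/g: 833.1 ÷ 4 = 208.275 g.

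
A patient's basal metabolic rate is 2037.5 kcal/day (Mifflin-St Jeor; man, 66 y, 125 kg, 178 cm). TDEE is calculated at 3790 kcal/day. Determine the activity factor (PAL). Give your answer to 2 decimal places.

Activity factor = TEE ÷ BMR = 3790 ÷ 2037.5 = 1.86.

1.86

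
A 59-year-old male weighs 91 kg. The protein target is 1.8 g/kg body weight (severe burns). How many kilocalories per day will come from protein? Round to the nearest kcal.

655 kcal/day

Protein = 1.8 g/kg × 91 kg = 163.8 g/day.
Protein energy = 163.8 g × 4 kcal/g = 655.2 kcal/day.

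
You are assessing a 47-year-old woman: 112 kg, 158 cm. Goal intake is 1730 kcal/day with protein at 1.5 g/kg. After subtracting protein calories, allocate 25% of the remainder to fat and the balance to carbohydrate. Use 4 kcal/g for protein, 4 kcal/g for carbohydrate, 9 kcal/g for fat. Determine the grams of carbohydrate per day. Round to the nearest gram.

198 g/day

Protein = 1.5 × 112 = 168 g → 168 × 4 = 672 kcal.
Non-protein calories = 1730 − 672 = 1058 kcal.
Fat: 25% × 1058 = 264.5 kcal; carbohydrate: 793.5 kcal.
Carbohydrate: 793.5 kcal ÷ 4 kcal/g = 198.375 g.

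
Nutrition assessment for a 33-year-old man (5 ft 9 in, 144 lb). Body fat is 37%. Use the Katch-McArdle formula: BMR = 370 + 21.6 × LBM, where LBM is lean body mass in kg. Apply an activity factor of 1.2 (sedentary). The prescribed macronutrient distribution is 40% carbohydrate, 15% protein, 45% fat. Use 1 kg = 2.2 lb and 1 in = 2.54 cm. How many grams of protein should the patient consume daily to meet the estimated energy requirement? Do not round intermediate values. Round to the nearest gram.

Convert to metric: weight = 144 ÷ 2.2 = 65.4545 kg; height = (5×12 + 9) × 2.54 = 69 × 2.54 = 175.26 cm.
LBM = 65.4545 × (1 − 0.37) = 41.2364 kg. Katch-McArdle: BMR = 370 + 21.6 × 41.2364 = 1260.7055 kcal/day.
TEE = 1260.7055 × 1.2 = 1512.8465 kcal/day.
Protein energy = 15% × 1512.8465 = 226.927 kcal.
Protein = 226.927 ÷ 4 kcal/g = 56.7317 g.

57 g/day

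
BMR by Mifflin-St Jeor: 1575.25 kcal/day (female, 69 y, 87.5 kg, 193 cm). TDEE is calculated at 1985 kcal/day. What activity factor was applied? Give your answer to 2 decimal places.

Activity factor = TEE ÷ BMR = 1985 ÷ 1575.25 = 1.26.

1.26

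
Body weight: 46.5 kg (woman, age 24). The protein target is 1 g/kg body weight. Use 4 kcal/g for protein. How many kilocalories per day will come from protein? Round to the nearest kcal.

186 kcal/day

Protein = 1 g/kg × 46.5 kg = 46.5 g/day.
Protein energy = 46.5 g × 4 kcal/g = 186 kcal/day.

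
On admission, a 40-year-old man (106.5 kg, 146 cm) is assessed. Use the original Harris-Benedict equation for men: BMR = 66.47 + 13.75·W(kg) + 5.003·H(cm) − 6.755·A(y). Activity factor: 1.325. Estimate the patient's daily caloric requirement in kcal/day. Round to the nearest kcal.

2638 kcal/day

Harris-Benedict: BMR = 66.47 + 13.75(106.5) + 5.003(146) − 6.755(40) = 1991.083 kcal/day.
TEE = BMR × activity factor = 1991.083 × 1.325 = 2638.185 kcal/day.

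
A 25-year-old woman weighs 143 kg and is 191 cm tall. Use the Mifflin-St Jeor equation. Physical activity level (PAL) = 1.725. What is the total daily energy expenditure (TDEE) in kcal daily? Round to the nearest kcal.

4033 kcal daily

Mifflin-St Jeor (female): BMR = 10(143) + 6.25(191) − 5(25) − 161 = 1430 + 1193.75 − 125 − 161 = 2337.75 kcal/day.
TEE = BMR × activity factor = 2337.75 × 1.725 = 4032.6188 kcal/day.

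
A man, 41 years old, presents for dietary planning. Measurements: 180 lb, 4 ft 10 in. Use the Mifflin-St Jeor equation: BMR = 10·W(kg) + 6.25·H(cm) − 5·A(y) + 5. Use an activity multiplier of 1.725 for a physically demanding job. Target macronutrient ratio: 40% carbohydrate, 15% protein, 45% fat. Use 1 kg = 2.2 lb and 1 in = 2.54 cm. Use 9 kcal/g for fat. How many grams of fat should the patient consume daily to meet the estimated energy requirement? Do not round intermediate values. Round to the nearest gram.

133 g/day

Convert to metric: weight = 180 ÷ 2.2 = 81.8182 kg; height = (4×12 + 10) × 2.54 = 58 × 2.54 = 147.32 cm.
Mifflin-St Jeor (male): BMR = 10(81.8182) + 6.25(147.32) − 5(41) + 5 = 818.1818 + 920.75 − 205 + 5 = 1538.9318 kcal/day.
TEE = 1538.9318 × 1.725 = 2654.6574 kcal/day.
Fat energy = 45% × 2654.6574 = 1194.5958 kcal.
Fat = 1194.5958 ÷ 9 kcal/g = 132.7329 g.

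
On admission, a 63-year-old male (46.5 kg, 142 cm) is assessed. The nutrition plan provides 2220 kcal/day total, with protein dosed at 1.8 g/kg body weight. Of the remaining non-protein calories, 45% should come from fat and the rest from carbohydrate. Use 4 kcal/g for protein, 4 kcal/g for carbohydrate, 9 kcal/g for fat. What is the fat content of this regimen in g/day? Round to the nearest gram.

94 g/day

Protein = 1.8 × 46.5 = 83.7 g → 83.7 × 4 = 334.8 kcal.
Non-protein calories = 2220 − 334.8 = 1885.2 kcal.
Fat: 45% × 1885.2 = 848.34 kcal; carbohydrate: 1036.86 kcal.
Fat: 848.34 kcal ÷ 9 kcal/g = 94.26 g.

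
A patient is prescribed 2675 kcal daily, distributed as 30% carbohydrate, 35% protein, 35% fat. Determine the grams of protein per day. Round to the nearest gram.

Protein energy = 35% × 2675 = 936.25 kcal.
At 4 kcal/g: 936.25 ÷ 4 = 234.0625 g.

234 g/day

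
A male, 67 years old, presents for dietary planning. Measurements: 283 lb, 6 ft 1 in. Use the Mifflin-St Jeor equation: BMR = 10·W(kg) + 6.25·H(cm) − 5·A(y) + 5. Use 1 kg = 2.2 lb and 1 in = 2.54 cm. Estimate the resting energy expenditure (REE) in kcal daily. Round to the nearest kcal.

2115 kcal daily

Convert to metric: weight = 283 ÷ 2.2 = 128.6364 kg; height = (6×12 + 1) × 2.54 = 73 × 2.54 = 185.42 cm.
Mifflin-St Jeor (male): BMR = 10(128.6364) + 6.25(185.42) − 5(67) + 5 = 1286.3636 + 1158.875 − 335 + 5 = 2115.2386 kcal/day.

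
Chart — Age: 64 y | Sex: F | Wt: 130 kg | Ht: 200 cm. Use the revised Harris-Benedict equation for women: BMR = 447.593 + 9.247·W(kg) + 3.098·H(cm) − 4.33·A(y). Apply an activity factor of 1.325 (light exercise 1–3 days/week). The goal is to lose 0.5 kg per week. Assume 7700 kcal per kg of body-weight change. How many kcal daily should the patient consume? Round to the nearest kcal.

Harris-Benedict: BMR = 447.593 + 9.247(130) + 3.098(200) − 4.33(64) = 1992.183 kcal/day.
TEE = 1992.183 × 1.325 = 2639.6425 kcal/day.
Required daily deficit = 0.5 × 7700 ÷ 7 = 550 kcal/day.
Target intake = 2639.6425 − 550 = 2089.6425 kcal/day.

2090 kcal daily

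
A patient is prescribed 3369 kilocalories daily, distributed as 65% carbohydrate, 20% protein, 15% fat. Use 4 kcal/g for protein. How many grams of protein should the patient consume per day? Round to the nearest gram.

Protein energy = 20% × 3369 = 673.8 kcal.
At 4 kcal/g: 673.8 ÷ 4 = 168.45 g.

168 g/day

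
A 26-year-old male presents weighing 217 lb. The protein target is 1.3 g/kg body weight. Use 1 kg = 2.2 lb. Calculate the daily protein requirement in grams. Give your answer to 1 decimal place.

Weight in kg = 217 ÷ 2.2 = 98.6364 kg.
Protein = 1.3 g/kg × 98.6364 kg = 128.2273 g/day.

128.2 g/day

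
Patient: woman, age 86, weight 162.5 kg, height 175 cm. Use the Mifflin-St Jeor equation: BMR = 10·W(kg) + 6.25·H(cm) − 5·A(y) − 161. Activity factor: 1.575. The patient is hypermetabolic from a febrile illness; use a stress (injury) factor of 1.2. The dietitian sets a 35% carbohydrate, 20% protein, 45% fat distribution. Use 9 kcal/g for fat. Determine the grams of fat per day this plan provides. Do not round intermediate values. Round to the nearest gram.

201 g/day

Mifflin-St Jeor (female): BMR = 10(162.5) + 6.25(175) − 5(86) − 161 = 1625 + 1093.75 − 430 − 161 = 2127.75 kcal/day.
TEE = 2127.75 × 1.575 = 3351.2063 kcal/day.
With stress factor 1.2: 3351.2063 × 1.2 = 4021.4475 kcal/day.
Fat energy = 45% × 4021.4475 = 1809.6514 kcal.
Fat = 1809.6514 ÷ 9 kcal/g = 201.0724 g.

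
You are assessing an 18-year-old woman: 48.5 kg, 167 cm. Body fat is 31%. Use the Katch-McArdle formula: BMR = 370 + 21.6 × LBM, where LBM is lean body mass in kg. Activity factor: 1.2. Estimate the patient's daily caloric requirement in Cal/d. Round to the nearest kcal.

1311 Cal/d

LBM = 48.5 × (1 − 0.31) = 33.465 kg. Katch-McArdle: BMR = 370 + 21.6 × 33.465 = 1092.844 kcal/day.
TEE = BMR × activity factor = 1092.844 × 1.2 = 1311.4128 kcal/day.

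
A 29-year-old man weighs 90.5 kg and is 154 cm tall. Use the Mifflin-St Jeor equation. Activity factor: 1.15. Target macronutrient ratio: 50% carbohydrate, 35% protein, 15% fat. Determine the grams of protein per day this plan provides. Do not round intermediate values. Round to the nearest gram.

Mifflin-St Jeor (male): BMR = 10(90.5) + 6.25(154) − 5(29) + 5 = 905 + 962.5 − 145 + 5 = 1727.5 kcal/day.
TEE = 1727.5 × 1.15 = 1986.625 kcal/day.
Protein energy = 35% × 1986.625 = 695.3188 kcal.
Protein = 695.3188 ÷ 4 kcal/g = 173.8297 g.

174 g/day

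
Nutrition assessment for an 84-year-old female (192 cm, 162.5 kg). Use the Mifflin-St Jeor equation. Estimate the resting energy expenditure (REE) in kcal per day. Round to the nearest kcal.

2244 kcal per day

Mifflin-St Jeor (female): BMR = 10(162.5) + 6.25(192) − 5(84) − 161 = 1625 + 1200 − 420 − 161 = 2244 kcal/day.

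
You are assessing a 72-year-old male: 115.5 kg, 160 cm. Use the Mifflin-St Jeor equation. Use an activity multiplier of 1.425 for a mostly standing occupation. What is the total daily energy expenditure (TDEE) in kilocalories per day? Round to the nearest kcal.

2565 kilocalories per day

Mifflin-St Jeor (male): BMR = 10(115.5) + 6.25(160) − 5(72) + 5 = 1155 + 1000 − 360 + 5 = 1800 kcal/day.
TEE = BMR × activity factor = 1800 × 1.425 = 2565 kcal/day.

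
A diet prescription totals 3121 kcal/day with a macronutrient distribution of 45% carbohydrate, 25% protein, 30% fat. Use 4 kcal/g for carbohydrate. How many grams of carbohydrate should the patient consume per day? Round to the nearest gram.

Carbohydrate energy = 45% × 3121 = 1404.45 kcal.
At 4 kcal/g: 1404.45 ÷ 4 = 351.1125 g.

351 g/day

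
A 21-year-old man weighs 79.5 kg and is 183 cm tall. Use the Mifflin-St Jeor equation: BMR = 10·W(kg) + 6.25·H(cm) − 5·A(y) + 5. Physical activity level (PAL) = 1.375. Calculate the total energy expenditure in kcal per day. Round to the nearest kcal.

2528 kcal per day

Mifflin-St Jeor (male): BMR = 10(79.5) + 6.25(183) − 5(21) + 5 = 795 + 1143.75 − 105 + 5 = 1838.75 kcal/day.
TEE = BMR × activity factor = 1838.75 × 1.375 = 2528.2813 kcal/day.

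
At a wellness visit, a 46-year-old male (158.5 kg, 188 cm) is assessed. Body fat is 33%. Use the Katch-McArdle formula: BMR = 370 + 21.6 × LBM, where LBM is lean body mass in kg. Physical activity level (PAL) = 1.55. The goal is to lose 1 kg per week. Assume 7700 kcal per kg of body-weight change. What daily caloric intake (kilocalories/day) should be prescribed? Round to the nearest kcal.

LBM = 158.5 × (1 − 0.33) = 106.195 kg. Katch-McArdle: BMR = 370 + 21.6 × 106.195 = 2663.812 kcal/day.
TEE = 2663.812 × 1.55 = 4128.9086 kcal/day.
Required daily deficit = 1 × 7700 ÷ 7 = 1100 kcal/day.
Target intake = 4128.9086 − 1100 = 3028.9086 kcal/day.

3029 kilocalories/day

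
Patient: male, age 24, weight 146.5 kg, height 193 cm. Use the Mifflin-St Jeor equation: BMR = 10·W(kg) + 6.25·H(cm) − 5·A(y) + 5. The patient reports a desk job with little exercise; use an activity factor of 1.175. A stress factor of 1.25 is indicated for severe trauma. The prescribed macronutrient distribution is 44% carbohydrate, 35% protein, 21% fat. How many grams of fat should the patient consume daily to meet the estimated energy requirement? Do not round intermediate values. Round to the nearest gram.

88 g/day

Mifflin-St Jeor (male): BMR = 10(146.5) + 6.25(193) − 5(24) + 5 = 1465 + 1206.25 − 120 + 5 = 2556.25 kcal/day.
TEE = 2556.25 × 1.175 = 3003.5938 kcal/day.
With stress factor 1.25: 3003.5938 × 1.25 = 3754.4922 kcal/day.
Fat energy = 21% × 3754.4922 = 788.4434 kcal.
Fat = 788.4434 ÷ 9 kcal/g = 87.6048 g.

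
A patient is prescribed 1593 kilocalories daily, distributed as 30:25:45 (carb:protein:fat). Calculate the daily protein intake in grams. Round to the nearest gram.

100 g/day

Protein energy = 25% × 1593 = 398.25 kcal.
At 4 kcal/g: 398.25 ÷ 4 = 99.5625 g.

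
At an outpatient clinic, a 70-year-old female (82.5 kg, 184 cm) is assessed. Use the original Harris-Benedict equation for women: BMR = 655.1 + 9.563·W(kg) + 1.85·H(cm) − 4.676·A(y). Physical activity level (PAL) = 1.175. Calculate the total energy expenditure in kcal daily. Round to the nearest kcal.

1712 kcal daily

Harris-Benedict: BMR = 655.1 + 9.563(82.5) + 1.85(184) − 4.676(70) = 1457.1275 kcal/day.
TEE = BMR × activity factor = 1457.1275 × 1.175 = 1712.1248 kcal/day.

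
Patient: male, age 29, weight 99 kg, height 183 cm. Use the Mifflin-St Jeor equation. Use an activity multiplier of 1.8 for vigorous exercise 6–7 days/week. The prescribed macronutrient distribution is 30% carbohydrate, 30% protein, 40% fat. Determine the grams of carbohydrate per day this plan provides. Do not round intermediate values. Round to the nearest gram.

Mifflin-St Jeor (male): BMR = 10(99) + 6.25(183) − 5(29) + 5 = 990 + 1143.75 − 145 + 5 = 1993.75 kcal/day.
TEE = 1993.75 × 1.8 = 3588.75 kcal/day.
Carbohydrate energy = 30% × 3588.75 = 1076.625 kcal.
Carbohydrate = 1076.625 ÷ 4 kcal/g = 269.1563 g.

269 g/day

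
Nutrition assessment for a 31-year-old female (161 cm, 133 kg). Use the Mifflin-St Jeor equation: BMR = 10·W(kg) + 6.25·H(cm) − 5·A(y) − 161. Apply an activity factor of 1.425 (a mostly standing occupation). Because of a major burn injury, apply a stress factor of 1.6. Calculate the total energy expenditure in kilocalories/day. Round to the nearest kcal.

4606 kilocalories/day

Mifflin-St Jeor (female): BMR = 10(133) + 6.25(161) − 5(31) − 161 = 1330 + 1006.25 − 155 − 161 = 2020.25 kcal/day.
TEE = BMR × activity factor = 2020.25 × 1.425 = 2878.8563 kcal/day.
Apply stress factor: 2878.8563 × 1.6 = 4606.17 kcal/day.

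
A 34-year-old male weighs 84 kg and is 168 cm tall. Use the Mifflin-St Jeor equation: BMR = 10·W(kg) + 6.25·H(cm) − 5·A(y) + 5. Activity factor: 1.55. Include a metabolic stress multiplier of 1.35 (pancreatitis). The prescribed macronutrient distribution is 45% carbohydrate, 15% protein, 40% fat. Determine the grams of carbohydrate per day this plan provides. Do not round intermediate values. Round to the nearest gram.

Mifflin-St Jeor (male): BMR = 10(84) + 6.25(168) − 5(34) + 5 = 840 + 1050 − 170 + 5 = 1725 kcal/day.
TEE = 1725 × 1.55 = 2673.75 kcal/day.
With stress factor 1.35: 2673.75 × 1.35 = 3609.5625 kcal/day.
Carbohydrate energy = 45% × 3609.5625 = 1624.3031 kcal.
Carbohydrate = 1624.3031 ÷ 4 kcal/g = 406.0758 g.

406 g/day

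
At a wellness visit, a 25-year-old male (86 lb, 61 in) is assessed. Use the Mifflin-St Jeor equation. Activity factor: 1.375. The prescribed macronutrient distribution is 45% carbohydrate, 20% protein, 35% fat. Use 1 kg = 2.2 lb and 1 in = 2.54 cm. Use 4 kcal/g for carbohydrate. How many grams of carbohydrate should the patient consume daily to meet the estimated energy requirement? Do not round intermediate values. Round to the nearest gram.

192 g/day

Convert to metric: weight = 86 ÷ 2.2 = 39.0909 kg; height = 61 × 2.54 = 154.94 cm.
Mifflin-St Jeor (male): BMR = 10(39.0909) + 6.25(154.94) − 5(25) + 5 = 390.9091 + 968.375 − 125 + 5 = 1239.2841 kcal/day.
TEE = 1239.2841 × 1.375 = 1704.0156 kcal/day.
Carbohydrate energy = 45% × 1704.0156 = 766.807 kcal.
Carbohydrate = 766.807 ÷ 4 kcal/g = 191.7018 g.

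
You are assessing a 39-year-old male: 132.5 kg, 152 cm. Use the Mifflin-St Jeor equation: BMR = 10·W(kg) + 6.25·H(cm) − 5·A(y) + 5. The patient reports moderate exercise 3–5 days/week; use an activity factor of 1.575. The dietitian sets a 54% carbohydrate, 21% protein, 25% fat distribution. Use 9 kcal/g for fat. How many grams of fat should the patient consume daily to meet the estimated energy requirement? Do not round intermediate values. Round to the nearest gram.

91 g/day

Mifflin-St Jeor (male): BMR = 10(132.5) + 6.25(152) − 5(39) + 5 = 1325 + 950 − 195 + 5 = 2085 kcal/day.
TEE = 2085 × 1.575 = 3283.875 kcal/day.
Fat energy = 25% × 3283.875 = 820.9688 kcal.
Fat = 820.9688 ÷ 9 kcal/g = 91.2188 g.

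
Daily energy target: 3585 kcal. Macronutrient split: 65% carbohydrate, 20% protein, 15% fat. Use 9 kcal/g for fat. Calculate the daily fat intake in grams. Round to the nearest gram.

60 g/day

Fat energy = 15% × 3585 = 537.75 kcal.
At 9 kcal/g: 537.75 ÷ 9 = 59.75 g.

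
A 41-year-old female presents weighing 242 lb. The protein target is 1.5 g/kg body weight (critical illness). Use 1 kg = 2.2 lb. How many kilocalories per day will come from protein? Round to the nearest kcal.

660 kcal/day

Weight in kg = 242 ÷ 2.2 = 110 kg.
Protein = 1.5 g/kg × 110 kg = 165 g/day.
Protein energy = 165 g × 4 kcal/g = 660 kcal/day.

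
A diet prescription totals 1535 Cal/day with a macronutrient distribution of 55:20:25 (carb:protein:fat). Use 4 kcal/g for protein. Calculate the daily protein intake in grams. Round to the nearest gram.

77 g/day

Protein energy = 20% × 1535 = 307 kcal.
At 4 kcal/g: 307 ÷ 4 = 76.75 g.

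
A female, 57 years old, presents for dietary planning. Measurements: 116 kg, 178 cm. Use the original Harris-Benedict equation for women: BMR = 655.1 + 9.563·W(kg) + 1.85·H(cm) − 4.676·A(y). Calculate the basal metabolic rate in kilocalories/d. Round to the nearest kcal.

1827 kilocalories/d

Harris-Benedict: BMR = 655.1 + 9.563(116) + 1.85(178) − 4.676(57) = 1827.176 kcal/day.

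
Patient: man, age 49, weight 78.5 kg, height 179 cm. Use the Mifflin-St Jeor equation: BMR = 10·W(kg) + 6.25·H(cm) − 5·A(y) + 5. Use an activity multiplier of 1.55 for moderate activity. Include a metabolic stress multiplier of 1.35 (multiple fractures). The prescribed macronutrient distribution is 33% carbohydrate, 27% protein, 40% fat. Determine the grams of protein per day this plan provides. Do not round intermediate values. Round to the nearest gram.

Mifflin-St Jeor (male): BMR = 10(78.5) + 6.25(179) − 5(49) + 5 = 785 + 1118.75 − 245 + 5 = 1663.75 kcal/day.
TEE = 1663.75 × 1.55 = 2578.8125 kcal/day.
With stress factor 1.35: 2578.8125 × 1.35 = 3481.3969 kcal/day.
Protein energy = 27% × 3481.3969 = 939.9772 kcal.
Protein = 939.9772 ÷ 4 kcal/g = 234.9943 g.

235 g/day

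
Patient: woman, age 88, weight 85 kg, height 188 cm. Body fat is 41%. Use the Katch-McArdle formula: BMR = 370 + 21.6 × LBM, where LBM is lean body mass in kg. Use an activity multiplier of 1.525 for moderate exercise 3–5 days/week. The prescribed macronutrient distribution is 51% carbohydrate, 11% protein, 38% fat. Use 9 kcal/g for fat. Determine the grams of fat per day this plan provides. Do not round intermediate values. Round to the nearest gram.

LBM = 85 × (1 − 0.41) = 50.15 kg. Katch-McArdle: BMR = 370 + 21.6 × 50.15 = 1453.24 kcal/day.
TEE = 1453.24 × 1.525 = 2216.191 kcal/day.
Fat energy = 38% × 2216.191 = 842.1526 kcal.
Fat = 842.1526 ÷ 9 kcal/g = 93.5725 g.

94 g/day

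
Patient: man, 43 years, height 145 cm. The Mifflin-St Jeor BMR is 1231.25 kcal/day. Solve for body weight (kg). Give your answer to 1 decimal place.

1231.25 = 10·W + 6.25(145) − 5(43) + 5
10·W = 1231.25 − 696.25 = 535, so W = 53.5 kg.

53.5 kg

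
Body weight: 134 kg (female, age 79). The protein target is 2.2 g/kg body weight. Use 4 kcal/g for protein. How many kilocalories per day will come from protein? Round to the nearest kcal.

1179 kcal/day

Protein = 2.2 g/kg × 134 kg = 294.8 g/day.
Protein energy = 294.8 g × 4 kcal/g = 1179.2 kcal/day.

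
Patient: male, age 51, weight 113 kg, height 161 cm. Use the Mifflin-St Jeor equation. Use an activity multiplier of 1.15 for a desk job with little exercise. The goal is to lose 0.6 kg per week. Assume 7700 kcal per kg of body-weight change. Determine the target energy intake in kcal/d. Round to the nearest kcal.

1509 kcal/d

Mifflin-St Jeor (male): BMR = 10(113) + 6.25(161) − 5(51) + 5 = 1130 + 1006.25 − 255 + 5 = 1886.25 kcal/day.
TEE = 1886.25 × 1.15 = 2169.1875 kcal/day.
Required daily deficit = 0.6 × 7700 ÷ 7 = 660 kcal/day.
Target intake = 2169.1875 − 660 = 1509.1875 kcal/day.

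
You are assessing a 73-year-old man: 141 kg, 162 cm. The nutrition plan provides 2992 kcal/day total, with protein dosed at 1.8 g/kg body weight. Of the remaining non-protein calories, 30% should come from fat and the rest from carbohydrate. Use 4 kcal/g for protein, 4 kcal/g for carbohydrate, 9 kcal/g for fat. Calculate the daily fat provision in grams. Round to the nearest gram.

66 g/day

Protein = 1.8 × 141 = 253.8 g → 253.8 × 4 = 1015.2 kcal.
Non-protein calories = 2992 − 1015.2 = 1976.8 kcal.
Fat: 30% × 1976.8 = 593.04 kcal; carbohydrate: 1383.76 kcal.
Fat: 593.04 kcal ÷ 9 kcal/g = 65.8933 g.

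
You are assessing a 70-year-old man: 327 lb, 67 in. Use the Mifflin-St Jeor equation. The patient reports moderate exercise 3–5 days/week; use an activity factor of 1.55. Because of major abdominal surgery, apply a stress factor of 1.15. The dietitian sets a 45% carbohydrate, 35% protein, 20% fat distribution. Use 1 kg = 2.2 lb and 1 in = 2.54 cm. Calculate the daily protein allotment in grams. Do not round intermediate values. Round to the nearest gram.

344 g/day

Convert to metric: weight = 327 ÷ 2.2 = 148.6364 kg; height = 67 × 2.54 = 170.18 cm.
Mifflin-St Jeor (male): BMR = 10(148.6364) + 6.25(170.18) − 5(70) + 5 = 1486.3636 + 1063.625 − 350 + 5 = 2204.9886 kcal/day.
TEE = 2204.9886 × 1.55 = 3417.7324 kcal/day.
With stress factor 1.15: 3417.7324 × 1.15 = 3930.3922 kcal/day.
Protein energy = 35% × 3930.3922 = 1375.6373 kcal.
Protein = 1375.6373 ÷ 4 kcal/g = 343.9093 g.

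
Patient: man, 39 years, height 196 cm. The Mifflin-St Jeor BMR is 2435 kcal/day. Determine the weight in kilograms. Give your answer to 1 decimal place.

140.0 kg

2435 = 10·W + 6.25(196) − 5(39) + 5
10·W = 2435 − 1035 = 1400, so W = 140 kg.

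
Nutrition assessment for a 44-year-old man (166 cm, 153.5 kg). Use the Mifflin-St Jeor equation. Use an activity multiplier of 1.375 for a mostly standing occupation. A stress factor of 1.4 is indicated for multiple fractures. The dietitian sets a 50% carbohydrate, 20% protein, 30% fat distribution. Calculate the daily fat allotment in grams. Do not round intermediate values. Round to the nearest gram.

151 g/day

Mifflin-St Jeor (male): BMR = 10(153.5) + 6.25(166) − 5(44) + 5 = 1535 + 1037.5 − 220 + 5 = 2357.5 kcal/day.
TEE = 2357.5 × 1.375 = 3241.5625 kcal/day.
With stress factor 1.4: 3241.5625 × 1.4 = 4538.1875 kcal/day.
Fat energy = 30% × 4538.1875 = 1361.4563 kcal.
Fat = 1361.4563 ÷ 9 kcal/g = 151.2729 g.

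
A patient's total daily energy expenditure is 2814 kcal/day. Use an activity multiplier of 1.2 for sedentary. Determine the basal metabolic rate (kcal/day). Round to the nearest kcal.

BMR = TEE ÷ activity factor = 2814 ÷ 1.2 = 2345 kcal/day.

2345 kcal/day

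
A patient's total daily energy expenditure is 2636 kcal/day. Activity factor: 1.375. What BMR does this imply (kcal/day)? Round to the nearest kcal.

BMR = TEE ÷ activity factor = 2636 ÷ 1.375 = 1917.0909 kcal/day.

1917 kcal/day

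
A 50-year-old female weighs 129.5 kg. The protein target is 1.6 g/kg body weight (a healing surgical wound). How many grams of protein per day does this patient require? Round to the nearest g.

207 g/day

Protein = 1.6 g/kg × 129.5 kg = 207.2 g/day.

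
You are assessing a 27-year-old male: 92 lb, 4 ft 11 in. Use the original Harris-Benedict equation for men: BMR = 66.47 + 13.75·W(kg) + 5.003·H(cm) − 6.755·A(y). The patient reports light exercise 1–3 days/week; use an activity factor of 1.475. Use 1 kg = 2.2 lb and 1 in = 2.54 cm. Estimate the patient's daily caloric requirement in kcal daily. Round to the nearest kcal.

Convert to metric: weight = 92 ÷ 2.2 = 41.8182 kg; height = (4×12 + 11) × 2.54 = 59 × 2.54 = 149.86 cm.
Harris-Benedict: BMR = 66.47 + 13.75(41.8182) + 5.003(149.86) − 6.755(27) = 1208.8346 kcal/day.
TEE = BMR × activity factor = 1208.8346 × 1.475 = 1783.031 kcal/day.

1783 kcal daily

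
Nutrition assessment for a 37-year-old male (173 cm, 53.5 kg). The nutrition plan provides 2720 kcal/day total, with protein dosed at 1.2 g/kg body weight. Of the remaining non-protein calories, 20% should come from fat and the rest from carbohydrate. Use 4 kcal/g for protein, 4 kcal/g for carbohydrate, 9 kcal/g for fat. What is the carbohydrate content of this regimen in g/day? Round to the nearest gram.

Protein = 1.2 × 53.5 = 64.2 g → 64.2 × 4 = 256.8 kcal.
Non-protein calories = 2720 − 256.8 = 2463.2 kcal.
Fat: 20% × 2463.2 = 492.64 kcal; carbohydrate: 1970.56 kcal.
Carbohydrate: 1970.56 kcal ÷ 4 kcal/g = 492.64 g.

493 g/day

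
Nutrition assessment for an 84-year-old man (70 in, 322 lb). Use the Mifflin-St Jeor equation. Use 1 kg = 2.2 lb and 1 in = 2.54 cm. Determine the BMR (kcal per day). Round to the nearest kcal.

Convert to metric: weight = 322 ÷ 2.2 = 146.3636 kg; height = 70 × 2.54 = 177.8 cm.
Mifflin-St Jeor (male): BMR = 10(146.3636) + 6.25(177.8) − 5(84) + 5 = 1463.6364 + 1111.25 − 420 + 5 = 2159.8864 kcal/day.

2160 kcal per day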